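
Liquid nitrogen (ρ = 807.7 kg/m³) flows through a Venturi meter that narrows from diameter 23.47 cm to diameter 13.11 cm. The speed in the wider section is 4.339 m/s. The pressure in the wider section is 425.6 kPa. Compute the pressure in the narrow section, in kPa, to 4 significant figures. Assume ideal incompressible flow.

355.1 kPa

The volume flow rate is constant, so v₂ = (A₁/A₂)v₁ = (432.6/135.0)·4.339 = 13.91 m/s.
Along the horizontal streamline, P + ½ρv² is constant.
P₂ = P₁ − ½ρ(v₂² − v₁²) = 425600 − ½·807.7·(13.91² − 4.339²) = 425600 − 70490 = 355100 Pa.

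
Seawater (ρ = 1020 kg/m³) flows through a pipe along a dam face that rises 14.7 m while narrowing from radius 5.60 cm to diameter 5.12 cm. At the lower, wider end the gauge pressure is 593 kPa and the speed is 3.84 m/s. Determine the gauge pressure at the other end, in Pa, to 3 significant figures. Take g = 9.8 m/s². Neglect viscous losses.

P₂ ≈ 281000 Pa

Mass conservation (A₁v₁ = A₂v₂) gives v₂ = 3.84 × 98.5/20.6 = 18.4 m/s.
Energy conservation along the streamline gives P₂ = P₁ − ½ρ(v₂² − v₁²) − ρg(h₂ − h₁).
P₂ = 593000 + ½·1020·(3.84² − 18.4²) − 1020·9.8·(+14.7) = 593000 + (-165000) − (147000) = 281000 Pa.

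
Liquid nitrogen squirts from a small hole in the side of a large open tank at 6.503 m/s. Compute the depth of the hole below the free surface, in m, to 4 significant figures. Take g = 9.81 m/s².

h = 2.155 m

Inverting v = √(2gh) gives h = v² / 2g.
h = 6.503²/(2·9.81) = 42.29/19.62 = 2.155 m.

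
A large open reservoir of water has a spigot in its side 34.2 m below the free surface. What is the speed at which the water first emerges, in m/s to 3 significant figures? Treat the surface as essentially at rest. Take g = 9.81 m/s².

v ≈ 25.9 m/s

The surface is effectively still and both ends are open, so ½v² = gh and v = √(2·9.81·34.2) = 25.9 m/s.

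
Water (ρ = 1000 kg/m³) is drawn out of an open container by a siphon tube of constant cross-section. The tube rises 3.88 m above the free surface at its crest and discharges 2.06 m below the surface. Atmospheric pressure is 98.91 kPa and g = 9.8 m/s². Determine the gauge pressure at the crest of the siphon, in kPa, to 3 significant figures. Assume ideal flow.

Bernoulli surface→outlet gives ½v² = g·h_out, so v = √(2·9.8·2.06) = 6.35 m/s.
With constant cross-section the crest speed equals v; applying Bernoulli from the surface up to the crest, P_top = P_atm − ½ρv² − ρg·h_top.
P_top = 98910 − ½·1000·6.35² − 1000·9.8·3.88 = 40700 Pa. So P_gauge = P_top − P_atm = -58200 Pa.

P_gauge ≈ -58.2 kPa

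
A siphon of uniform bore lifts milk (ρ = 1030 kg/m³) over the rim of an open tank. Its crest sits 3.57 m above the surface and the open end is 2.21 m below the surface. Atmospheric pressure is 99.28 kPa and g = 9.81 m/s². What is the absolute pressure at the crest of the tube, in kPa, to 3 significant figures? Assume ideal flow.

P_top ≈ 40.9 kPa

Bernoulli surface→outlet gives ½v² = g·h_out, so v = √(2·9.81·2.21) = 6.58 m/s.
The bore is uniform, so the speed at the crest is the same v. Bernoulli surface→crest: P_atm = P_top + ½ρv² + ρg·h_top.
P_top = 99280 − ½·1030·6.58² − 1030·9.81·3.57 = 40900 Pa.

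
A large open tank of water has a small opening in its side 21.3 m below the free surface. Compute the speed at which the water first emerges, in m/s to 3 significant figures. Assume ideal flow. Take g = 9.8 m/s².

Torricelli's result v = √(2gh) gives v = √(2·9.8·21.3) = 20.4 m/s.

v = 20.4 m/s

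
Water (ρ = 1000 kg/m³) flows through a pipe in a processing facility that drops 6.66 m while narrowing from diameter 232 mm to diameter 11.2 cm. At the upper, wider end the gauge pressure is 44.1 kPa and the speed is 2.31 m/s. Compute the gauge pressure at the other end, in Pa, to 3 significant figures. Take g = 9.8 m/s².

62900 Pa

Mass conservation (A₁v₁ = A₂v₂) gives v₂ = 2.31 × 423/98.5 = 9.91 m/s.
Bernoulli: P₁ + ½ρv₁² + ρg h₁ = P₂ + ½ρv₂² + ρg h₂, so P₂ = P₁ + ½ρ(v₁² − v₂²) − ρg(h₂ − h₁).
P₂ = 44100 + ½·1000·(2.31² − 9.91²) − 1000·9.8·(−6.66) = 44100 + (-46500) − (-65300) = 62900 Pa.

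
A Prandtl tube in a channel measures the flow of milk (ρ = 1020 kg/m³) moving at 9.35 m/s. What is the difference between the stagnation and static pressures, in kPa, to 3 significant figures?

ΔP ≈ 44.6 kPa

The dynamic pressure equals the rise in static pressure at the stagnation point: ΔP = ½ρv².
ΔP = ½·1020·9.35² = 44600 Pa.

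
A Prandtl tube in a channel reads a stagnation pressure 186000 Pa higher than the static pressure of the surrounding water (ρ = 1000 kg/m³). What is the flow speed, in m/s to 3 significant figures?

v ≈ 19.3 m/s

At the stagnation point the flow is brought to rest, so Bernoulli gives P_stag − P_static = ½ρv².
v = √(2ΔP/ρ) = √(2·186000/1000) = 19.3 m/s.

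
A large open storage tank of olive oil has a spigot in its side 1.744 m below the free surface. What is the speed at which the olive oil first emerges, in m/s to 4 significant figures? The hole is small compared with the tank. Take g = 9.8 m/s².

v ≈ 5.847 m/s

With the surface at rest and both surface and jet at atmospheric pressure, Bernoulli gives ρg h = ½ρv², so v = √(2gh) = √(2·9.8·1.744) = 5.847 m/s.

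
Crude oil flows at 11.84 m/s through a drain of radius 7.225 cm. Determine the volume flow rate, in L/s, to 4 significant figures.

Q = A·v = 0.01640 m² × 11.84 m/s = 0.1942 m³/s.
Converting: 0.1942 m³/s × 1000 = 194.2 L/s.

Q ≈ 194.2 L/s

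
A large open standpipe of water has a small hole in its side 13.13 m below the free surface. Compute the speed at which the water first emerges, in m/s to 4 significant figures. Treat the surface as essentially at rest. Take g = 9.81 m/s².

The surface is effectively still and both ends are open, so ½v² = gh and v = √(2·9.81·13.13) = 16.05 m/s.

v = 16.05 m/s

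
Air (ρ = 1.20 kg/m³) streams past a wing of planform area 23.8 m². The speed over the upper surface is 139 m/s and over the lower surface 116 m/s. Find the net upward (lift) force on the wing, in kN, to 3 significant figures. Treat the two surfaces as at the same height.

F = 83.8 kN

From P + ½ρv² = const at equal height, P_low − P_up = ½ρ(v_up² − v_low²).
ΔP = ½·1.20·(139² − 116²) = 3520 Pa.
Lift = ΔP · A = 3520 × 23.8 = 83800 N.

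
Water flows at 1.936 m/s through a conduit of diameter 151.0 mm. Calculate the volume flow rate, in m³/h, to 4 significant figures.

Q = A·v = 0.01791 m² × 1.936 m/s = 0.03467 m³/s.
Converting: 0.03467 m³/s × 3600 = 124.8 m³/h.

Q = 124.8 m³/h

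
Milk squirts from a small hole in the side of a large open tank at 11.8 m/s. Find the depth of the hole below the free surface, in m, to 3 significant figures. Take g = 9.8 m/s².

Torricelli: v = √(2gh), so h = v²/(2g).
h = 11.8²/(2·9.8) = 139/19.60 = 7.10 m.

h ≈ 7.10 m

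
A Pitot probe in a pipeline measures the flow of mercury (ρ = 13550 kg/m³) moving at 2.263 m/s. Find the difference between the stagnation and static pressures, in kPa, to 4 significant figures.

ΔP = 34.70 kPa

The dynamic pressure equals the rise in static pressure at the stagnation point: ΔP = ½ρv².
ΔP = ½·13550·2.263² = 34700 Pa.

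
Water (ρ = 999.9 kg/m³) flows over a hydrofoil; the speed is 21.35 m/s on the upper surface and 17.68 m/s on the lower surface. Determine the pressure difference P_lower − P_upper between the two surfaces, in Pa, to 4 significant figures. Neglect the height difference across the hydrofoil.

71610 Pa

Bernoulli (same height): P_lower − P_upper = ½ρ(v_upper² − v_lower²).
ΔP = ½·999.9·(21.35² − 17.68²) = 71610 Pa.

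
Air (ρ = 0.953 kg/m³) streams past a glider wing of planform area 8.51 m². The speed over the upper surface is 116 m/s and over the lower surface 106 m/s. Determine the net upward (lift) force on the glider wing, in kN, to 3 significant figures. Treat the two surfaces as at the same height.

From P + ½ρv² = const at equal height, P_low − P_up = ½ρ(v_up² − v_low²).
ΔP = ½·0.953·(116² − 106²) = 1060 Pa.
Lift = ΔP · A = 1060 × 8.51 = 9000 N.

F ≈ 9.00 kN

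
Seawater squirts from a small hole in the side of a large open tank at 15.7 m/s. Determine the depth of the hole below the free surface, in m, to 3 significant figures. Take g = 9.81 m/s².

h ≈ 12.6 m

Inverting v = √(2gh) gives h = v² / 2g.
h = 15.7²/(2·9.81) = 246/19.62 = 12.6 m.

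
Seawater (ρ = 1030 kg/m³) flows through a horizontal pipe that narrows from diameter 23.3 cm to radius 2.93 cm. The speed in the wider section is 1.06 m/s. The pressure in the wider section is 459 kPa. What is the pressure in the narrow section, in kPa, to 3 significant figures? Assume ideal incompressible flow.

The volume flow rate is constant, so v₂ = (A₁/A₂)v₁ = (426/27.0)·1.06 = 16.8 m/s.
Along the horizontal streamline, P + ½ρv² is constant.
P₂ = P₁ − ½ρ(v₂² − v₁²) = 459000 − ½·1030·(16.8² − 1.06²) = 459000 − 144000 = 315000 Pa.

P₂ = 315 kPa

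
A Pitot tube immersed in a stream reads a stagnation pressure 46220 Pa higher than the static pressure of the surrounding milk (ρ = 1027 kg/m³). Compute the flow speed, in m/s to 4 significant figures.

v = 9.487 m/s

At the stagnation point the flow is brought to rest, so Bernoulli gives P_stag − P_static = ½ρv².
v = √(2ΔP/ρ) = √(2·46220/1027) = 9.487 m/s.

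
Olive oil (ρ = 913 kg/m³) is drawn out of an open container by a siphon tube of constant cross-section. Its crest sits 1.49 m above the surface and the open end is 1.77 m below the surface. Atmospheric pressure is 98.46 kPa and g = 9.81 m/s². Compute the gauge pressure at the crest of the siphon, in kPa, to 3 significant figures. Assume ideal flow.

The outlet speed comes from Torricelli: v = √(2g·1.77) = 5.89 m/s.
With constant cross-section the crest speed equals v; applying Bernoulli from the surface up to the crest, P_top = P_atm − ½ρv² − ρg·h_top.
P_top = 98460 − ½·913·5.89² − 913·9.81·1.49 = 69300 Pa. So P_gauge = P_top − P_atm = -29200 Pa.

P_gauge ≈ -29.2 kPa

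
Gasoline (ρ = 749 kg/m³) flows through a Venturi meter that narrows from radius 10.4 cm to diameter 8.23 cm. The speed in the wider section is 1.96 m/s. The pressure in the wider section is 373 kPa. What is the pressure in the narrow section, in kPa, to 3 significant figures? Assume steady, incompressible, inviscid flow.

The volume flow rate is constant, so v₂ = (A₁/A₂)v₁ = (340/53.2)·1.96 = 12.5 m/s.
Along the horizontal streamline, P + ½ρv² is constant.
P₂ = P₁ − ½ρ(v₂² − v₁²) = 373000 − ½·749·(12.5² − 1.96²) = 373000 − 57300 = 316000 Pa.

P₂ ≈ 316 kPa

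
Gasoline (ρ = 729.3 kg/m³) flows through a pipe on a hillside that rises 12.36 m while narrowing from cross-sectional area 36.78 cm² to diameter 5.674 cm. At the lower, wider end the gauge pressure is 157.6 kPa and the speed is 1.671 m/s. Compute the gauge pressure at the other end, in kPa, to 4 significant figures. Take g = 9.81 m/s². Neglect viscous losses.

68.04 kPa

The volume flow rate is constant, so v₂ = (A₁/A₂)v₁ = (36.78/25.29)·1.671 = 2.431 m/s.
Bernoulli: P₁ + ½ρv₁² + ρg h₁ = P₂ + ½ρv₂² + ρg h₂, so P₂ = P₁ + ½ρ(v₁² − v₂²) − ρg(h₂ − h₁).
P₂ = 157600 + ½·729.3·(1.671² − 2.431²) − 729.3·9.81·(+12.36) = 157600 + (-1136) − (88430) = 68040 Pa.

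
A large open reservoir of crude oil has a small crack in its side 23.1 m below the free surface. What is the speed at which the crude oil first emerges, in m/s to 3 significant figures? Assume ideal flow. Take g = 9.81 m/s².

With the surface at rest and both surface and jet at atmospheric pressure, Bernoulli gives ρg h = ½ρv², so v = √(2gh) = √(2·9.81·23.1) = 21.3 m/s.

v ≈ 21.3 m/s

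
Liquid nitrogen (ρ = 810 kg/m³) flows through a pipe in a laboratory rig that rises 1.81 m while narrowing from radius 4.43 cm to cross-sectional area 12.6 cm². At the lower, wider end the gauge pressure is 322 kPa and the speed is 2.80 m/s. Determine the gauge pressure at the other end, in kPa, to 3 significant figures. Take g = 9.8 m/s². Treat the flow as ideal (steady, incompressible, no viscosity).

The volume flow rate is constant, so v₂ = (A₁/A₂)v₁ = (61.7/12.6)·2.80 = 13.7 m/s.
Energy conservation along the streamline gives P₂ = P₁ − ½ρ(v₂² − v₁²) − ρg(h₂ − h₁).
P₂ = 322000 + ½·810·(2.80² − 13.7²) − 810·9.8·(+1.81) = 322000 + (-72800) − (14400) = 235000 Pa.

P₂ ≈ 235 kPa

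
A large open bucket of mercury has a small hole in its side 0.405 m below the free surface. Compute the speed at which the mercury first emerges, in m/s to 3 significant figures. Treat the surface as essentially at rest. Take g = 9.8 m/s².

Torricelli's result v = √(2gh) gives v = √(2·9.8·0.405) = 2.82 m/s.

v ≈ 2.82 m/s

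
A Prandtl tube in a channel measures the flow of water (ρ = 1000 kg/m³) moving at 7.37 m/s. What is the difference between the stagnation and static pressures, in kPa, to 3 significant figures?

ΔP = 27.2 kPa

The dynamic pressure equals the rise in static pressure at the stagnation point: ΔP = ½ρv².
ΔP = ½·1000·7.37² = 27200 Pa.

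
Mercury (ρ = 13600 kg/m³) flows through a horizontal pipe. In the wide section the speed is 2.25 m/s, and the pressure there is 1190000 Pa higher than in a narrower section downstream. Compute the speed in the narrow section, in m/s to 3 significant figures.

v₂ = 13.4 m/s

Along the level pipe P + ½ρv² is conserved, hence v₂² = v₁² + 2(P₁ − P₂)/ρ.
v₂ = √(2.25² + 2·1190000/13600) = √(5.06 + 175) = 13.4 m/s.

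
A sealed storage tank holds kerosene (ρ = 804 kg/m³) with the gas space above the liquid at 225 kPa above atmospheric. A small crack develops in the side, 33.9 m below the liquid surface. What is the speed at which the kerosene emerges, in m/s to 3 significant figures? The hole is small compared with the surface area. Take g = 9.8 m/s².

Take point 1 at the surface (v₁ ≈ 0) and point 2 at the hole (at atmospheric pressure). Bernoulli: P₁ + ρg h = P_atm + ½ρv₂².
With P₁ − P_atm = 225000 Pa, v₂ = √(2gh + 2ΔP/ρ) = √(2·9.8·33.9 + 2·225000/804) = 35.0 m/s.

v ≈ 35.0 m/s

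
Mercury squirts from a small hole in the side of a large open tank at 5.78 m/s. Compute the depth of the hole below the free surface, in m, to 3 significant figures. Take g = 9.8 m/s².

For a small hole in a large open tank, ½v² = gh, giving h = v²/(2g).
h = 5.78²/(2·9.8) = 33.4/19.60 = 1.70 m.

h = 1.70 m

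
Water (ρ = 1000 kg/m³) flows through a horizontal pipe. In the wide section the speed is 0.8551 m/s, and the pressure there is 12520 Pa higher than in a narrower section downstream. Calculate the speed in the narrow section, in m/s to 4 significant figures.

v₂ ≈ 5.077 m/s

Along the level pipe P + ½ρv² is conserved, hence v₂² = v₁² + 2(P₁ − P₂)/ρ.
v₂ = √(0.8551² + 2·12520/1000) = √(0.7312 + 25.04) = 5.077 m/s.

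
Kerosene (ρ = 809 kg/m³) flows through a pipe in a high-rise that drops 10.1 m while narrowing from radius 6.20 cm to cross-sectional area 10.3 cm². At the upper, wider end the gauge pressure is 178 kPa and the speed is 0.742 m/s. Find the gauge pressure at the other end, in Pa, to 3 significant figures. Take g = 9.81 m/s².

Mass conservation (A₁v₁ = A₂v₂) gives v₂ = 0.742 × 121/10.3 = 8.70 m/s.
Applying Bernoulli between the two ends and solving for P₂: P₂ = P₁ + ½ρ(v₁² − v₂²) − ρgΔh.
P₂ = 178000 + ½·809·(0.742² − 8.70²) − 809·9.81·(−10.1) = 178000 + (-30400) − (-80200) = 228000 Pa.

P₂ ≈ 228000 Pa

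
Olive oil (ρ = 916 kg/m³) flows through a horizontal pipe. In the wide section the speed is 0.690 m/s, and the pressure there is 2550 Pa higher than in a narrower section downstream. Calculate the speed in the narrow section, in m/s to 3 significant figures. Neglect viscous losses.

Along the level pipe P + ½ρv² is conserved, hence v₂² = v₁² + 2(P₁ − P₂)/ρ.
v₂ = √(0.690² + 2·2550/916) = √(0.476 + 5.57) = 2.46 m/s.

2.46 m/s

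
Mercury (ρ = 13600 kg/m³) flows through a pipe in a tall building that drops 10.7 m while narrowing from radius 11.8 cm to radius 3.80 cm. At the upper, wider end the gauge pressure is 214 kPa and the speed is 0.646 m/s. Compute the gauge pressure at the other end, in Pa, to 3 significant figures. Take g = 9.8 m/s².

The volume flow rate is constant, so v₂ = (A₁/A₂)v₁ = (437/45.4)·0.646 = 6.23 m/s.
Bernoulli: P₁ + ½ρv₁² + ρg h₁ = P₂ + ½ρv₂² + ρg h₂, so P₂ = P₁ + ½ρ(v₁² − v₂²) − ρg(h₂ − h₁).
P₂ = 214000 + ½·13600·(0.646² − 6.23²) − 13600·9.8·(−10.7) = 214000 + (-261000) − (-1430000) = 1380000 Pa.

P₂ = 1380000 Pa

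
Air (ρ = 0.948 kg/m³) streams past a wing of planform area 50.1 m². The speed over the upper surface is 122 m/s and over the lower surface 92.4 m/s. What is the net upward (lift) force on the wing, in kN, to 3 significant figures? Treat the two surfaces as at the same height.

From P + ½ρv² = const at equal height, P_low − P_up = ½ρ(v_up² − v_low²).
ΔP = ½·0.948·(122² − 92.4²) = 3010 Pa.
Lift = ΔP · A = 3010 × 50.1 = 151000 N.

F = 151 kN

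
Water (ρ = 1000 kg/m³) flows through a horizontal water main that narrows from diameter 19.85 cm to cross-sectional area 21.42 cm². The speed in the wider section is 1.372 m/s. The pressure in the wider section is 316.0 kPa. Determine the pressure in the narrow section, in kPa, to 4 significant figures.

Continuity gives A₁v₁ = A₂v₂, so v₂ = (309.5 cm²)/(21.42 cm²) × 1.372 m/s = 19.82 m/s.
Along the horizontal streamline, P + ½ρv² is constant.
P₂ = P₁ − ½ρ(v₂² − v₁²) = 316000 − ½·1000·(19.82² − 1.372²) = 316000 − 195500 = 120500 Pa.

P₂ ≈ 120.5 kPa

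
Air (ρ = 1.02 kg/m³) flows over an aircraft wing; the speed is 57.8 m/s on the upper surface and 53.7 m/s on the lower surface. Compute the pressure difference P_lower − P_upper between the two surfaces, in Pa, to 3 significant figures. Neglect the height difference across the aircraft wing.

ΔP ≈ 233 Pa

With negligible Δh, P + ½ρv² is constant, so P_low − P_up = ½ρ(v_up² − v_low²).
ΔP = ½·1.02·(57.8² − 53.7²) = 233 Pa.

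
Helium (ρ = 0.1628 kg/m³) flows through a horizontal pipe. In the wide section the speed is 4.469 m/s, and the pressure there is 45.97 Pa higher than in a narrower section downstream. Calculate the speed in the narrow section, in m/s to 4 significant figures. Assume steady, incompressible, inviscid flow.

v₂ = 24.18 m/s

Horizontal Bernoulli: P₁ + ½ρv₁² = P₂ + ½ρv₂², so v₂² = v₁² + 2(P₁ − P₂)/ρ.
v₂ = √(4.469² + 2·45.97/0.1628) = √(19.97 + 564.7) = 24.18 m/s.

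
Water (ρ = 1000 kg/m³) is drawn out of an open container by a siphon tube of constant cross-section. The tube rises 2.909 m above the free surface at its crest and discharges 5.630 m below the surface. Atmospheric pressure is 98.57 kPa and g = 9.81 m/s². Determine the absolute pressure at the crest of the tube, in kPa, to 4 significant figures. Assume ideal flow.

P_top ≈ 14.80 kPa

From the surface to the outlet (both open to atmosphere, surface at rest): v = √(2g·h_out) = √(2·9.81·5.630) = 10.51 m/s.
The bore is uniform, so the speed at the crest is the same v. Bernoulli surface→crest: P_atm = P_top + ½ρv² + ρg·h_top.
P_top = 98570 − ½·1000·10.51² − 1000·9.81·2.909 = 14800 Pa.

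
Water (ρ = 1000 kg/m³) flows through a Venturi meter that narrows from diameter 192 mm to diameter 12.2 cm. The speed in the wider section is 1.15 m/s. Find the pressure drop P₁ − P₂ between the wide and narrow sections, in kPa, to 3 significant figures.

3.40 kPa

By continuity, v₂ = v₁·A₁/A₂ = 1.15·(290/117) = 2.85 m/s.
Along the horizontal streamline, P + ½ρv² is constant.
P₁ − P₂ = ½·1000·(2.85² − 1.15²) = ½·1000·6.79 = 3400 Pa.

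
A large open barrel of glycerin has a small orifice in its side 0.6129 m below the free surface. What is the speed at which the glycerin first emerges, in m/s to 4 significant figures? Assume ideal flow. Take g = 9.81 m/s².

Bernoulli from surface to hole (P equal, v_surface ≈ 0): v = √(2gh) = √(2×9.81×0.6129) = 3.468 m/s.

v ≈ 3.468 m/s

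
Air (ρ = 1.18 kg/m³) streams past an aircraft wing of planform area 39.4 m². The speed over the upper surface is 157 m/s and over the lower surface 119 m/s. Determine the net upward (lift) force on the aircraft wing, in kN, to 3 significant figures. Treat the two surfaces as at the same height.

F ≈ 244 kN

With equal heights on the two surfaces, Bernoulli gives P_lower − P_upper = ½ρ(v_upper² − v_lower²).
ΔP = ½·1.18·(157² − 119²) = 6190 Pa.
Lift = ΔP · A = 6190 × 39.4 = 244000 N.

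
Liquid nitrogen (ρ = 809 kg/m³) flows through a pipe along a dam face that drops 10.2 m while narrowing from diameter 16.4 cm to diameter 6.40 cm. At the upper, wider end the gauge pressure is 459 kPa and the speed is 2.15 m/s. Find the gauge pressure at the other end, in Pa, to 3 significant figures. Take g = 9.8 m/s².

461000 Pa

The volume flow rate is constant, so v₂ = (A₁/A₂)v₁ = (211/32.2)·2.15 = 14.1 m/s.
Energy conservation along the streamline gives P₂ = P₁ − ½ρ(v₂² − v₁²) − ρg(h₂ − h₁).
P₂ = 459000 + ½·809·(2.15² − 14.1²) − 809·9.8·(−10.2) = 459000 + (-78800) − (-80900) = 461000 Pa.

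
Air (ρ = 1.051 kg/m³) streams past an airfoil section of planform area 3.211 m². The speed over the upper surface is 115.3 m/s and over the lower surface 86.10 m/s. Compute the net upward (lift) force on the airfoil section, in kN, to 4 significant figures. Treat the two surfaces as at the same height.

From P + ½ρv² = const at equal height, P_low − P_up = ½ρ(v_up² − v_low²).
ΔP = ½·1.051·(115.3² − 86.10²) = 3090 Pa.
Lift = ΔP · A = 3090 × 3.211 = 9923 N.

F ≈ 9.923 kN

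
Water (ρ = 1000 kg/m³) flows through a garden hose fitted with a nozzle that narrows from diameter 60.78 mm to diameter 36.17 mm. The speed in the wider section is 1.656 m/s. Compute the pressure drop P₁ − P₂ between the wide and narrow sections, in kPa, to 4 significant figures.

Continuity gives A₁v₁ = A₂v₂, so v₂ = (29.01 cm²)/(10.28 cm²) × 1.656 m/s = 4.676 m/s.
With no height change, Bernoulli's equation is P₁ + ½ρv₁² = P₂ + ½ρv₂².
P₁ − P₂ = ½·1000·(4.676² − 1.656²) = ½·1000·19.12 = 9562 Pa.

ΔP = 9.562 kPa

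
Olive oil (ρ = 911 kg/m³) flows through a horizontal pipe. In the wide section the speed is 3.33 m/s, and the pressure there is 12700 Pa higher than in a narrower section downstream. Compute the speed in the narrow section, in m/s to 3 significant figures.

v₂ ≈ 6.24 m/s

Horizontal Bernoulli: P₁ + ½ρv₁² = P₂ + ½ρv₂², so v₂² = v₁² + 2(P₁ − P₂)/ρ.
v₂ = √(3.33² + 2·12700/911) = √(11.1 + 27.9) = 6.24 m/s.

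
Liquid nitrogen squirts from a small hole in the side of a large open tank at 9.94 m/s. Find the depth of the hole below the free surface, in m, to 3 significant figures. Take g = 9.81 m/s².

h = 5.04 m

Inverting v = √(2gh) gives h = v² / 2g.
h = 9.94²/(2·9.81) = 98.8/19.62 = 5.04 m.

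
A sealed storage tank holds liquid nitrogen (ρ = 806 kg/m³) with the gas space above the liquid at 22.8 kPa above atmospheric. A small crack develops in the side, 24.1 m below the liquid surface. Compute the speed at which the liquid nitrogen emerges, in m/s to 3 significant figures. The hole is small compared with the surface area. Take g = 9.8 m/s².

v ≈ 23.0 m/s

Take point 1 at the surface (v₁ ≈ 0) and point 2 at the hole (at atmospheric pressure). Bernoulli: P₁ + ρg h = P_atm + ½ρv₂².
With P₁ − P_atm = 22800 Pa, v₂ = √(2gh + 2ΔP/ρ) = √(2·9.8·24.1 + 2·22800/806) = 23.0 m/s.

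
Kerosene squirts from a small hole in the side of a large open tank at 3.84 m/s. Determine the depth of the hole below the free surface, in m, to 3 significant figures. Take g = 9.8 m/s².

For a small hole in a large open tank, ½v² = gh, giving h = v²/(2g).
h = 3.84²/(2·9.8) = 14.7/19.60 = 0.752 m.

h ≈ 0.752 m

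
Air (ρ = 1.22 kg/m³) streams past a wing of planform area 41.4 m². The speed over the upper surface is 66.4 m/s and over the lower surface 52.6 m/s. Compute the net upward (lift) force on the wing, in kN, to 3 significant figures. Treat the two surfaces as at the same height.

With equal heights on the two surfaces, Bernoulli gives P_lower − P_upper = ½ρ(v_upper² − v_lower²).
ΔP = ½·1.22·(66.4² − 52.6²) = 1000 Pa.
Lift = ΔP · A = 1000 × 41.4 = 41500 N.

41.5 kN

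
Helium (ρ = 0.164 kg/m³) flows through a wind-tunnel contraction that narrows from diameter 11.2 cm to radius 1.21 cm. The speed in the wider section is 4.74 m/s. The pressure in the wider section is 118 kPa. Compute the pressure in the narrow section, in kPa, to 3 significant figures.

Mass conservation (A₁v₁ = A₂v₂) gives v₂ = 4.74 × 98.5/4.60 = 102 m/s.
The pipe is horizontal, so Bernoulli reduces to P₁ + ½ρv₁² = P₂ + ½ρv₂².
P₂ = P₁ − ½ρ(v₂² − v₁²) = 118000 − ½·0.164·(102² − 4.74²) = 118000 − 843 = 117000 Pa.

P₂ = 117 kPa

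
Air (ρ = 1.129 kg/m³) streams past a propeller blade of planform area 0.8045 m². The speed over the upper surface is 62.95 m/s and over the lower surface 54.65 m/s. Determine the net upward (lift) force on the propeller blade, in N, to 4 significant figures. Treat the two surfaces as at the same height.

With equal heights on the two surfaces, Bernoulli gives P_lower − P_upper = ½ρ(v_upper² − v_lower²).
ΔP = ½·1.129·(62.95² − 54.65²) = 551.0 Pa.
Lift = ΔP · A = 551.0 × 0.8045 = 443.3 N.

F ≈ 443.3 N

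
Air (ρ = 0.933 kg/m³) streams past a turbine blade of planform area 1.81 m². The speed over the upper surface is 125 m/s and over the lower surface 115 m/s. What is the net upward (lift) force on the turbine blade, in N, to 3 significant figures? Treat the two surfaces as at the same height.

F ≈ 2030 N

With equal heights on the two surfaces, Bernoulli gives P_lower − P_upper = ½ρ(v_upper² − v_lower²).
ΔP = ½·0.933·(125² − 115²) = 1120 Pa.
Lift = ΔP · A = 1120 × 1.81 = 2030 N.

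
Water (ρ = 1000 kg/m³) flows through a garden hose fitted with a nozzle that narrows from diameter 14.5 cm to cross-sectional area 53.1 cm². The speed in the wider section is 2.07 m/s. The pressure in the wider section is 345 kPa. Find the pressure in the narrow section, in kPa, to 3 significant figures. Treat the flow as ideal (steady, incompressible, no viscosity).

Continuity gives A₁v₁ = A₂v₂, so v₂ = (165 cm²)/(53.1 cm²) × 2.07 m/s = 6.44 m/s.
The pipe is horizontal, so Bernoulli reduces to P₁ + ½ρv₁² = P₂ + ½ρv₂².
P₂ = P₁ − ½ρ(v₂² − v₁²) = 345000 − ½·1000·(6.44² − 2.07²) = 345000 − 18600 = 326000 Pa.

P₂ = 326 kPa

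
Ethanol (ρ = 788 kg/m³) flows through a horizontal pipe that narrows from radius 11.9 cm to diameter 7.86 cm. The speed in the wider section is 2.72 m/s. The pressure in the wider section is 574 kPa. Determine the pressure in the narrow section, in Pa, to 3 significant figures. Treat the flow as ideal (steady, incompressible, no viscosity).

P₂ ≈ 332000 Pa

Continuity gives A₁v₁ = A₂v₂, so v₂ = (445 cm²)/(48.5 cm²) × 2.72 m/s = 24.9 m/s.
The pipe is horizontal, so Bernoulli reduces to P₁ + ½ρv₁² = P₂ + ½ρv₂².
P₂ = P₁ − ½ρ(v₂² − v₁²) = 574000 − ½·788·(24.9² − 2.72²) = 574000 − 242000 = 332000 Pa.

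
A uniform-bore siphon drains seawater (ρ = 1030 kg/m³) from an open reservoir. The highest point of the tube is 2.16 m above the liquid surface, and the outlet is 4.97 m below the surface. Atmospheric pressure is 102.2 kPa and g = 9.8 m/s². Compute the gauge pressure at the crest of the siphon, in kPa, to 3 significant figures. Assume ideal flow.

Bernoulli surface→outlet gives ½v² = g·h_out, so v = √(2·9.8·4.97) = 9.87 m/s.
The bore is uniform, so the speed at the crest is the same v. Bernoulli surface→crest: P_atm = P_top + ½ρv² + ρg·h_top.
P_top = 102200 − ½·1030·9.87² − 1030·9.8·2.16 = 30200 Pa. So P_gauge = P_top − P_atm = -72000 Pa.

P_gauge = -72.0 kPa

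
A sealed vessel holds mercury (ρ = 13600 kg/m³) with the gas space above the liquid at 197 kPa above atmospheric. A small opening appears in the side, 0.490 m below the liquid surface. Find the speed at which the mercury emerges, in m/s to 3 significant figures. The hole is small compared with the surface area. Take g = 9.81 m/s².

v = 6.21 m/s

Take point 1 at the surface (v₁ ≈ 0) and point 2 at the hole (at atmospheric pressure). Bernoulli: P₁ + ρg h = P_atm + ½ρv₂².
With P₁ − P_atm = 197000 Pa, v₂ = √(2gh + 2ΔP/ρ) = √(2·9.81·0.490 + 2·197000/13600) = 6.21 m/s.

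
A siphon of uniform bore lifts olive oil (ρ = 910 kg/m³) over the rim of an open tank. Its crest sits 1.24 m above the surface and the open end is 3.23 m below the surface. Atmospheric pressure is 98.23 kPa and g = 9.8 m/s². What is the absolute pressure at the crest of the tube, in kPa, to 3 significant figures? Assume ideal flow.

58.4 kPa

From the surface to the outlet (both open to atmosphere, surface at rest): v = √(2g·h_out) = √(2·9.8·3.23) = 7.96 m/s.
With constant cross-section the crest speed equals v; applying Bernoulli from the surface up to the crest, P_top = P_atm − ½ρv² − ρg·h_top.
P_top = 98230 − ½·910·7.96² − 910·9.8·1.24 = 58400 Pa.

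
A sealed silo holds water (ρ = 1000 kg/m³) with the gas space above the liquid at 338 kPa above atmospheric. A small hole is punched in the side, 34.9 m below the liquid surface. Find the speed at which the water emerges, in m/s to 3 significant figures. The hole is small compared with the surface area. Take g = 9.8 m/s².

v ≈ 36.9 m/s

Take point 1 at the surface (v₁ ≈ 0) and point 2 at the hole (at atmospheric pressure). Bernoulli: P₁ + ρg h = P_atm + ½ρv₂².
With P₁ − P_atm = 338000 Pa, v₂ = √(2gh + 2ΔP/ρ) = √(2·9.8·34.9 + 2·338000/1000) = 36.9 m/s.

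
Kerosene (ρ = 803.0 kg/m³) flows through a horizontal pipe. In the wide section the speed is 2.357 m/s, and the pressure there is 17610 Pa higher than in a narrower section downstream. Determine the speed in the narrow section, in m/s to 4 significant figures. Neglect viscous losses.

v₂ ≈ 7.030 m/s

Along the level pipe P + ½ρv² is conserved, hence v₂² = v₁² + 2(P₁ − P₂)/ρ.
v₂ = √(2.357² + 2·17610/803.0) = √(5.555 + 43.86) = 7.030 m/s.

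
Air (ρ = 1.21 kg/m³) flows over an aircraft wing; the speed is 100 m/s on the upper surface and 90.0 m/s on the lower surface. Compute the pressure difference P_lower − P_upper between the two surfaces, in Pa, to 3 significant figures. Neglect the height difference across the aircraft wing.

The pressure is lower where the speed is higher: ΔP = ½ρ(v_up² − v_low²).
ΔP = ½·1.21·(100² − 90.0²) = 1150 Pa.

ΔP ≈ 1150 Pa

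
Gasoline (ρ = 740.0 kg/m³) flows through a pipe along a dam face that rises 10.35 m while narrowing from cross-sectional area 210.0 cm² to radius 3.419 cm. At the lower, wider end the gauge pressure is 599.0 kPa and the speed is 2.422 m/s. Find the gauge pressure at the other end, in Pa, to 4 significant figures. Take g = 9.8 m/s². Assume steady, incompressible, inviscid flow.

By continuity, v₂ = v₁·A₁/A₂ = 2.422·(210.0/36.72) = 13.85 m/s.
Applying Bernoulli between the two ends and solving for P₂: P₂ = P₁ + ½ρ(v₁² − v₂²) − ρgΔh.
P₂ = 599000 + ½·740.0·(2.422² − 13.85²) − 740.0·9.8·(+10.35) = 599000 + (-68800) − (75060) = 455100 Pa.

P₂ ≈ 455100 Pa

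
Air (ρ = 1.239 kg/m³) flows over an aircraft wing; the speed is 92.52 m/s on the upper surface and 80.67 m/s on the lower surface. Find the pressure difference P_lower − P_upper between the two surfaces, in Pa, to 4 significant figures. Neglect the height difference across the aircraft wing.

ΔP = 1271 Pa

With negligible Δh, P + ½ρv² is constant, so P_low − P_up = ½ρ(v_up² − v_low²).
ΔP = ½·1.239·(92.52² − 80.67²) = 1271 Pa.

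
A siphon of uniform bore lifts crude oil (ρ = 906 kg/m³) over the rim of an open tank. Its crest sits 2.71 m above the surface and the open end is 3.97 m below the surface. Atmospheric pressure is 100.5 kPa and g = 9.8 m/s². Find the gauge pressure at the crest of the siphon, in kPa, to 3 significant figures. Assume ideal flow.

From the surface to the outlet (both open to atmosphere, surface at rest): v = √(2g·h_out) = √(2·9.8·3.97) = 8.82 m/s.
With constant cross-section the crest speed equals v; applying Bernoulli from the surface up to the crest, P_top = P_atm − ½ρv² − ρg·h_top.
P_top = 100500 − ½·906·8.82² − 906·9.8·2.71 = 41200 Pa. So P_gauge = P_top − P_atm = -59300 Pa.

P_gauge ≈ -59.3 kPa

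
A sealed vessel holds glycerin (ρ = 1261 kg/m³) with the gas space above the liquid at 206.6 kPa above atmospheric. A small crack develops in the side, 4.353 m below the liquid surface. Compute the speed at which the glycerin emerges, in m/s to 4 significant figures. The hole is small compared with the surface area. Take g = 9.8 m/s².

v ≈ 20.32 m/s

Take point 1 at the surface (v₁ ≈ 0) and point 2 at the hole (at atmospheric pressure). Bernoulli: P₁ + ρg h = P_atm + ½ρv₂².
With P₁ − P_atm = 206600 Pa, v₂ = √(2gh + 2ΔP/ρ) = √(2·9.8·4.353 + 2·206600/1261) = 20.32 m/s.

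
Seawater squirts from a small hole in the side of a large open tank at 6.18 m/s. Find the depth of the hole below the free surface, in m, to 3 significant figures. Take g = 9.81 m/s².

1.95 m

Torricelli: v = √(2gh), so h = v²/(2g).
h = 6.18²/(2·9.81) = 38.2/19.62 = 1.95 m.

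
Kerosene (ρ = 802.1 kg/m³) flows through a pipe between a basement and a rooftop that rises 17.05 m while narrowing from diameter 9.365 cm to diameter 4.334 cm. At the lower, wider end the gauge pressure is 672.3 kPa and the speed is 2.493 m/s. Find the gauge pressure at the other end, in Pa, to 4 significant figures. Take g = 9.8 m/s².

By continuity, v₂ = v₁·A₁/A₂ = 2.493·(68.88/14.75) = 11.64 m/s.
Energy conservation along the streamline gives P₂ = P₁ − ½ρ(v₂² − v₁²) − ρg(h₂ − h₁).
P₂ = 672300 + ½·802.1·(2.493² − 11.64²) − 802.1·9.8·(+17.05) = 672300 + (-51850) − (134000) = 486400 Pa.

P₂ ≈ 486400 Pa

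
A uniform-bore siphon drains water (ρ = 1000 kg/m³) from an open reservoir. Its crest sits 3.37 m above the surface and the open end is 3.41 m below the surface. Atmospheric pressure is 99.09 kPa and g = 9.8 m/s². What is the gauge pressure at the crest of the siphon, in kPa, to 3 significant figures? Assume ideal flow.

The outlet speed comes from Torricelli: v = √(2g·3.41) = 8.18 m/s.
With constant cross-section the crest speed equals v; applying Bernoulli from the surface up to the crest, P_top = P_atm − ½ρv² − ρg·h_top.
P_top = 99090 − ½·1000·8.18² − 1000·9.8·3.37 = 32600 Pa. So P_gauge = P_top − P_atm = -66400 Pa.

-66.4 kPa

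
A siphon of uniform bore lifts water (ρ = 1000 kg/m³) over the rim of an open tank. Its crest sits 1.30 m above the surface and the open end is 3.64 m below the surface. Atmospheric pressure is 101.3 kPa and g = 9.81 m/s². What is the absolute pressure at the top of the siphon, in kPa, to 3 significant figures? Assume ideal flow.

P_top ≈ 52.8 kPa

From the surface to the outlet (both open to atmosphere, surface at rest): v = √(2g·h_out) = √(2·9.81·3.64) = 8.45 m/s.
Continuity keeps v the same throughout the tube; from surface to crest, P_atm + 0 = P_top + ½ρv² + ρg·h_top.
P_top = 101300 − ½·1000·8.45² − 1000·9.81·1.30 = 52800 Pa.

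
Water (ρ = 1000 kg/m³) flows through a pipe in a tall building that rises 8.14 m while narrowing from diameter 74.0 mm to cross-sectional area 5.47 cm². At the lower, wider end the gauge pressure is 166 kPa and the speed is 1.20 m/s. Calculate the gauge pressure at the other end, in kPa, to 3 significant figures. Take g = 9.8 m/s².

By continuity, v₂ = v₁·A₁/A₂ = 1.20·(43.0/5.47) = 9.44 m/s.
Applying Bernoulli between the two ends and solving for P₂: P₂ = P₁ + ½ρ(v₁² − v₂²) − ρgΔh.
P₂ = 166000 + ½·1000·(1.20² − 9.44²) − 1000·9.8·(+8.14) = 166000 + (-43800) − (79800) = 42400 Pa.

P₂ ≈ 42.4 kPa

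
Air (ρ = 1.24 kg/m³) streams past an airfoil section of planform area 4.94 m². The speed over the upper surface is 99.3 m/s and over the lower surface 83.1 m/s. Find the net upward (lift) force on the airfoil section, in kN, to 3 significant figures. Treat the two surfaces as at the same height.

The faster flow above has the lower pressure; Bernoulli (same height) gives ΔP = ½ρ(v_up² − v_low²).
ΔP = ½·1.24·(99.3² − 83.1²) = 1830 Pa.
Lift = ΔP · A = 1830 × 4.94 = 9050 N.

9.05 kN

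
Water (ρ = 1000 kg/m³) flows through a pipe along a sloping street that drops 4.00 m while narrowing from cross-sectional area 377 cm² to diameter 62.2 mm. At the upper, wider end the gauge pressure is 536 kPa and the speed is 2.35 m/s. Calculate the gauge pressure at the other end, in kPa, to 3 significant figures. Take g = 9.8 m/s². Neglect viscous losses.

P₂ ≈ 153 kPa

Continuity gives A₁v₁ = A₂v₂, so v₂ = (377 cm²)/(30.4 cm²) × 2.35 m/s = 29.2 m/s.
Applying Bernoulli between the two ends and solving for P₂: P₂ = P₁ + ½ρ(v₁² − v₂²) − ρgΔh.
P₂ = 536000 + ½·1000·(2.35² − 29.2²) − 1000·9.8·(−4.00) = 536000 + (-422000) − (-39200) = 153000 Pa.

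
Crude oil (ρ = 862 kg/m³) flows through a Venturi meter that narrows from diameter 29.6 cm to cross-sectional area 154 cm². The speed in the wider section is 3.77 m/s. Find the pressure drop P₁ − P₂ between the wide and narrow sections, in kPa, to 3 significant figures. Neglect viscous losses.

Mass conservation (A₁v₁ = A₂v₂) gives v₂ = 3.77 × 688/154 = 16.8 m/s.
Along the horizontal streamline, P + ½ρv² is constant.
P₁ − P₂ = ½·862·(16.8² − 3.77²) = ½·862·270 = 116000 Pa.

ΔP ≈ 116 kPa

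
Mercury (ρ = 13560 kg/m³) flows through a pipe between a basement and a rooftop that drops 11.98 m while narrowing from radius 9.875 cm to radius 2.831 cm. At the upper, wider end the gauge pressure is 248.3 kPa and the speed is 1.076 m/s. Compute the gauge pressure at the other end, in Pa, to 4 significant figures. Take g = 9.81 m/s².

P₂ = 687700 Pa

Continuity gives A₁v₁ = A₂v₂, so v₂ = (306.4 cm²)/(25.18 cm²) × 1.076 m/s = 13.09 m/s.
Applying Bernoulli between the two ends and solving for P₂: P₂ = P₁ + ½ρ(v₁² − v₂²) − ρgΔh.
P₂ = 248300 + ½·13560·(1.076² − 13.09²) − 13560·9.81·(−11.98) = 248300 + (-1154000) − (-1594000) = 687700 Pa.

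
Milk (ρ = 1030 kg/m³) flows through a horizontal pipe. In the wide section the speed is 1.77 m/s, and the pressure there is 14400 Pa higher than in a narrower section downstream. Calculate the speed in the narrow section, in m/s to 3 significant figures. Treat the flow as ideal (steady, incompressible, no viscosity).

With h₁ = h₂, rearranging Bernoulli gives v₂ = √(v₁² + 2ΔP/ρ).
v₂ = √(1.77² + 2·14400/1030) = √(3.13 + 28.0) = 5.58 m/s.

5.58 m/s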